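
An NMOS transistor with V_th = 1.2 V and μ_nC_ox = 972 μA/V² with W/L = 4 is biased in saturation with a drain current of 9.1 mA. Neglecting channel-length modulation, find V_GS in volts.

V_GS = 3.36 V

k_n = μ_nC_ox · (W/L) = 3.888 mA/V².
In saturation I_D = ½ k_n (V_GS − V_th)², so V_GS − V_th = √(2 I_D / k_n) = √(2 × 9.1 / 3.888) = 2.16 V.
V_GS = 1.2 + 2.16 = 3.36 V.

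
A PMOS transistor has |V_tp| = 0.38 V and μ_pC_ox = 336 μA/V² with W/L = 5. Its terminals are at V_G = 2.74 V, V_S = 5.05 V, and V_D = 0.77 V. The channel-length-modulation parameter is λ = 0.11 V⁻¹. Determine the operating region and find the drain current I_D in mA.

V_SG = V_S − V_G = 5.05 − 2.74 = 2.31 V; V_SD = V_S − V_D = 5.05 − 0.77 = 4.28 V.
k_p = μ_pC_ox · (W/L) = 1.68 mA/V².
V_ov = V_SG − |V_tp| = 2.31 − 0.38 = 1.93 V.
Since V_SD = 4.28 V ≥ V_ov = 1.93 V, the device is in saturation.
I_D = ½ k_p V_ov² (1 + λ V_SD) = 0.5 × 1.68 × 1.93² × (1 + 0.11 × 4.28) = 4.6 mA.

Saturation; I_D = 4.60 mA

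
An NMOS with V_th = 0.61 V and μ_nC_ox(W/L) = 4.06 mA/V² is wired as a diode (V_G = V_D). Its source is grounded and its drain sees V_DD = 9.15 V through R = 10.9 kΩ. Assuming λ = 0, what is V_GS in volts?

V_GS = 1.21 V

With gate tied to drain, V_GS = V_DS ≥ V_GS − V_th, so the device is in saturation.
KCL at the drain: ½ k_n (V_GS − V_th)² = (V_DD − V_GS)/R.
Let x = V_GS − 0.61. Then 22.1 x² + x − 8.54 = 0, giving x = 0.599 V (positive root), so V_GS = 1.21 V.
I_D = (V_DD − V_GS)/R = (9.15 − 1.21) / 10.9 = 0.729 mA.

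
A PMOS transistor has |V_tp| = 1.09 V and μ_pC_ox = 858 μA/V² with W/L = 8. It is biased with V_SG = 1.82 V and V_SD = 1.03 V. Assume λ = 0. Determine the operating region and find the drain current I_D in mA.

k_p = μ_pC_ox · (W/L) = 6.864 mA/V².
V_ov = V_SG − |V_tp| = 1.82 − 1.09 = 0.73 V.
Since V_SD = 1.03 V ≥ V_ov = 0.73 V, the device is in saturation.
I_D = ½ k_p V_ov² = 0.5 × 6.864 × 0.73² = 1.83 mA.

Saturation; I_D = 1.83 mA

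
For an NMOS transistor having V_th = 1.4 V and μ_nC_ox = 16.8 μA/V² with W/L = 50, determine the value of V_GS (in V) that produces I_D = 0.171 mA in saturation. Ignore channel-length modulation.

k_n = μ_nC_ox · (W/L) = 0.84 mA/V².
In saturation I_D = ½ k_n (V_GS − V_th)², so V_GS − V_th = √(2 I_D / k_n) = √(2 × 0.171 / 0.84) = 0.638 V.
V_GS = 1.4 + 0.638 = 2.04 V.

V_GS = 2.04 V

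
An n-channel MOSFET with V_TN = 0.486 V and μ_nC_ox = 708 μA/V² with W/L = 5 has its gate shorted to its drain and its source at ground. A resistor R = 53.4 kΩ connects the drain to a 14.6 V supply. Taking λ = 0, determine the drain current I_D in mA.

I_D = 0.257 mA

With gate tied to drain, V_GS = V_DS ≥ V_GS − V_TN, so the device is in saturation.
k_n = μ_nC_ox · (W/L) = 3.54 mA/V².
KCL at the drain: ½ k_n (V_GS − V_TN)² = (V_DD − V_GS)/R.
Let x = V_GS − 0.486. Then 94.5 x² + x − 14.11 = 0, giving x = 0.381 V (positive root), so V_GS = 0.867 V.
I_D = (V_DD − V_GS)/R = (14.6 − 0.867) / 53.4 = 0.257 mA.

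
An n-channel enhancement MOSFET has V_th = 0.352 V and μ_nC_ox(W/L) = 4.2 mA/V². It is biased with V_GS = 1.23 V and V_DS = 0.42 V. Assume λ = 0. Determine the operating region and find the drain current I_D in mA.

Triode; I_D = 1.18 mA

V_ov = V_GS − V_th = 1.23 − 0.352 = 0.878 V.
Since V_DS = 0.42 V < V_ov = 0.878 V, the device is in the triode region.
I_D = k_n [V_ov · V_DS − ½ V_DS²] = 4.2 × [0.878 × 0.42 − 0.5 × 0.42²] = 1.18 mA.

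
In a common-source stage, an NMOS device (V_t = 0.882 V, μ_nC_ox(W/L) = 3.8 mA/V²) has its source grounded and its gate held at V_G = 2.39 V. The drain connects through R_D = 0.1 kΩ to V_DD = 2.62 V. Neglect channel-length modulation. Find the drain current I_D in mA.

V_GS = V_G = 2.39 V, so V_ov = 2.39 − 0.882 = 1.51 V.
Assume saturation: I_D = ½ k_n V_ov² = 0.5 × 3.8 × 1.51² = 4.32 mA, giving V_DS = V_DD − I_D R_D = 2.62 − 4.32 × 0.1 = 2.19 V.
V_DS = 2.19 V ≥ V_ov = 1.51 V, confirming saturation.

I_D = 4.32 mA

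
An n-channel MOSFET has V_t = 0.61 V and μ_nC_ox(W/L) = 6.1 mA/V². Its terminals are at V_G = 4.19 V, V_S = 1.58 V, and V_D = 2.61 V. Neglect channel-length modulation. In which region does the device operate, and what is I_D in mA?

Triode; I_D = 9.33 mA

V_GS = V_G − V_S = 4.19 − 1.58 = 2.61 V; V_DS = V_D − V_S = 2.61 − 1.58 = 1.03 V.
V_ov = V_GS − V_t = 2.61 − 0.61 = 2 V.
Since V_DS = 1.03 V < V_ov = 2 V, the device is in the triode region.
I_D = k_n [V_ov · V_DS − ½ V_DS²] = 6.1 × [2 × 1.03 − 0.5 × 1.03²] = 9.33 mA.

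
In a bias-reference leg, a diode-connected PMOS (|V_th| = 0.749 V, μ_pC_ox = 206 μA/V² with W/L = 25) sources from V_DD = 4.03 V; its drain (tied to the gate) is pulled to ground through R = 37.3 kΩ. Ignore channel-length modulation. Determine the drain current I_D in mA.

I_D = 0.0831 mA

With gate tied to drain, V_SG = V_SD ≥ V_SG − |V_th|, so the device is in saturation.
k_p = μ_pC_ox · (W/L) = 5.15 mA/V².
KCL at the drain: ½ k_p (V_SG − |V_th|)² = (V_DD − V_SG)/R.
Let x = V_SG − 0.749. Then 96 x² + x − 3.281 = 0, giving x = 0.18 V (positive root), so V_SG = 0.929 V.
I_D = (V_DD − V_SG)/R = (4.03 − 0.929) / 37.3 = 0.0831 mA.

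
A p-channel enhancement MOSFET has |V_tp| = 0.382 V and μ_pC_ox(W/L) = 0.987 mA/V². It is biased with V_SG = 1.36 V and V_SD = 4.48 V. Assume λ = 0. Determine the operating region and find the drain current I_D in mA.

V_ov = V_SG − |V_tp| = 1.36 − 0.382 = 0.978 V.
Since V_SD = 4.48 V ≥ V_ov = 0.978 V, the device is in saturation.
I_D = ½ k_p V_ov² = 0.5 × 0.987 × 0.978² = 0.472 mA.

Saturation; I_D = 0.472 mA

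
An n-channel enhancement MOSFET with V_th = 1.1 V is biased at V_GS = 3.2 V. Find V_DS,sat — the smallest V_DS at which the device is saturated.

V_DS,sat = 2.10 V

The boundary between triode and saturation is V_DS = V_GS − V_th = V_ov.
V_ov = 3.2 − 1.1 = 2.1 V.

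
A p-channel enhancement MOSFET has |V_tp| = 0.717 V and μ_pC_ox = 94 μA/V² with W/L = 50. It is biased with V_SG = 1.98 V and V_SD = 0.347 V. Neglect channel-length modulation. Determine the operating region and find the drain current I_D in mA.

Triode; I_D = 1.78 mA

k_p = μ_pC_ox · (W/L) = 4.7 mA/V².
V_ov = V_SG − |V_tp| = 1.98 − 0.717 = 1.26 V.
Since V_SD = 0.347 V < V_ov = 1.26 V, the device is in the triode region.
I_D = k_p [V_ov · V_SD − ½ V_SD²] = 4.7 × [1.26 × 0.347 − 0.5 × 0.347²] = 1.78 mA.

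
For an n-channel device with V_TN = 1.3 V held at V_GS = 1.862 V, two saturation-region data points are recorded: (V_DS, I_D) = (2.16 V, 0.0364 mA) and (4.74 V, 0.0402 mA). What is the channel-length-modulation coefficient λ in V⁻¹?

With V_GS fixed, I_D ∝ (1 + λ V_DS) in saturation, so I_D2/I_D1 = (1 + λ V_DS2)/(1 + λ V_DS1).
0.0402/0.0364 = 1.104 = (1 + 4.74 λ)/(1 + 2.16 λ).
Solving: λ (I_D1 V_DS2 − I_D2 V_DS1) = I_D2 − I_D1, so λ = (0.0402 − 0.0364) / (0.0364 × 4.74 − 0.0402 × 2.16) = 0.0038 / 0.0857 = 0.0443 V⁻¹.

λ = 0.0443 V⁻¹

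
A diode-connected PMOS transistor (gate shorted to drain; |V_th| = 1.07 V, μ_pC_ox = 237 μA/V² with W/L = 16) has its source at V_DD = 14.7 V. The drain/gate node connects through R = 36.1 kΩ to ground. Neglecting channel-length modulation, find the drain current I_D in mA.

I_D = 0.365 mA

With gate tied to drain, V_SG = V_SD ≥ V_SG − |V_th|, so the device is in saturation.
k_p = μ_pC_ox · (W/L) = 3.792 mA/V².
KCL at the drain: ½ k_p (V_SG − |V_th|)² = (V_DD − V_SG)/R.
Let x = V_SG − 1.07. Then 68.4 x² + x − 13.63 = 0, giving x = 0.439 V (positive root), so V_SG = 1.51 V.
I_D = (V_DD − V_SG)/R = (14.7 − 1.51) / 36.1 = 0.365 mA.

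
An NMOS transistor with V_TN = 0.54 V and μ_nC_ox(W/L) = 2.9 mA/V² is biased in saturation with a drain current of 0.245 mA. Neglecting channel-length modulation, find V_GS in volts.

In saturation I_D = ½ k_n (V_GS − V_TN)², so V_GS − V_TN = √(2 I_D / k_n) = √(2 × 0.245 / 2.9) = 0.411 V.
V_GS = 0.54 + 0.411 = 0.951 V.

V_GS = 0.951 V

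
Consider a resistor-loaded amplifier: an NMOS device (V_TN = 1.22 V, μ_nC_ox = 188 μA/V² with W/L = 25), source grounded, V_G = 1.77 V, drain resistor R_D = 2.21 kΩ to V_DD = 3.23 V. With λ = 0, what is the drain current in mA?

I_D = 0.711 mA

V_GS = V_G = 1.77 V, so V_ov = 1.77 − 1.22 = 0.55 V.
k_n = μ_nC_ox · (W/L) = 4.7 mA/V².
Assume saturation: I_D = ½ k_n V_ov² = 0.5 × 4.7 × 0.55² = 0.711 mA, giving V_DS = V_DD − I_D R_D = 3.23 − 0.711 × 2.21 = 1.66 V.
V_DS = 1.66 V ≥ V_ov = 0.55 V, confirming saturation.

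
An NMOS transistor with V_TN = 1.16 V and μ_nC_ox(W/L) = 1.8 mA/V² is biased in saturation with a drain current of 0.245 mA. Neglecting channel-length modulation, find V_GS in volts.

V_GS = 1.68 V

In saturation I_D = ½ k_n (V_GS − V_TN)², so V_GS − V_TN = √(2 I_D / k_n) = √(2 × 0.245 / 1.8) = 0.522 V.
V_GS = 1.16 + 0.522 = 1.68 V.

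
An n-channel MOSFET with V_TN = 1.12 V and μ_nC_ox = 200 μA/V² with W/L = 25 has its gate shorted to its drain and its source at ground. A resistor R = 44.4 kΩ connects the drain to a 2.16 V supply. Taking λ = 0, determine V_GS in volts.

With gate tied to drain, V_GS = V_DS ≥ V_GS − V_TN, so the device is in saturation.
k_n = μ_nC_ox · (W/L) = 5 mA/V².
KCL at the drain: ½ k_n (V_GS − V_TN)² = (V_DD − V_GS)/R.
Let x = V_GS − 1.12. Then 111 x² + x − 1.04 = 0, giving x = 0.0924 V (positive root), so V_GS = 1.21 V.
I_D = (V_DD − V_GS)/R = (2.16 − 1.21) / 44.4 = 0.0213 mA.

V_GS = 1.21 V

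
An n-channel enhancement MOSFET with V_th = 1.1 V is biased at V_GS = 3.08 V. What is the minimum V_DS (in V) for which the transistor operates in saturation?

The boundary between triode and saturation is V_DS = V_GS − V_th = V_ov.
V_ov = 3.08 − 1.1 = 1.98 V.

V_DS,sat = 1.98 V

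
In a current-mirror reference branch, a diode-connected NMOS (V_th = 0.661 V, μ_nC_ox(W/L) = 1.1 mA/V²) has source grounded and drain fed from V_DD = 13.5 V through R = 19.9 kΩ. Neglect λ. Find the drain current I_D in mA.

I_D = 0.593 mA

With gate tied to drain, V_GS = V_DS ≥ V_GS − V_th, so the device is in saturation.
KCL at the drain: ½ k_n (V_GS − V_th)² = (V_DD − V_GS)/R.
Let x = V_GS − 0.661. Then 10.9 x² + x − 12.84 = 0, giving x = 1.04 V (positive root), so V_GS = 1.7 V.
I_D = (V_DD − V_GS)/R = (13.5 − 1.7) / 19.9 = 0.593 mA.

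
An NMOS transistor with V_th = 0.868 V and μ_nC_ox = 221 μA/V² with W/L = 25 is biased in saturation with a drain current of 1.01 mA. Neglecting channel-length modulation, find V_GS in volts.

V_GS = 1.47 V

k_n = μ_nC_ox · (W/L) = 5.525 mA/V².
In saturation I_D = ½ k_n (V_GS − V_th)², so V_GS − V_th = √(2 I_D / k_n) = √(2 × 1.01 / 5.525) = 0.605 V.
V_GS = 0.868 + 0.605 = 1.47 V.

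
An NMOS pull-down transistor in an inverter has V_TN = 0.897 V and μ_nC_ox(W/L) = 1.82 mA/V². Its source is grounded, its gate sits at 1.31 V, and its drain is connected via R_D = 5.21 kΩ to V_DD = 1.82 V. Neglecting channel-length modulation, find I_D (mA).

I_D = 0.155 mA

V_GS = V_G = 1.31 V, so V_ov = 1.31 − 0.897 = 0.413 V.
Assume saturation: I_D = ½ k_n V_ov² = 0.5 × 1.82 × 0.413² = 0.155 mA, giving V_DS = V_DD − I_D R_D = 1.82 − 0.155 × 5.21 = 1.01 V.
V_DS = 1.01 V ≥ V_ov = 0.413 V, confirming saturation.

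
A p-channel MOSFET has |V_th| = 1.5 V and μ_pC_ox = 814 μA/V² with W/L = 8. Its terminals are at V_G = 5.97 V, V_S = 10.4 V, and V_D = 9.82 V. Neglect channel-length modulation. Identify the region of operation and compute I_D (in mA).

V_SG = V_S − V_G = 10.4 − 5.97 = 4.43 V; V_SD = V_S − V_D = 10.4 − 9.82 = 0.58 V.
k_p = μ_pC_ox · (W/L) = 6.512 mA/V².
V_ov = V_SG − |V_th| = 4.43 − 1.5 = 2.93 V.
Since V_SD = 0.58 V < V_ov = 2.93 V, the device is in the triode region.
I_D = k_p [V_ov · V_SD − ½ V_SD²] = 6.512 × [2.93 × 0.58 − 0.5 × 0.58²] = 9.97 mA.

Triode; I_D = 9.97 mA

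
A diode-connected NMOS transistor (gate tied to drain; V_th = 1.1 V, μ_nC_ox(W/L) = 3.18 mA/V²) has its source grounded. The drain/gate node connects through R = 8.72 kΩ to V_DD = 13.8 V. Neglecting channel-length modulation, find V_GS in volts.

V_GS = 2.02 V

With gate tied to drain, V_GS = V_DS ≥ V_GS − V_th, so the device is in saturation.
KCL at the drain: ½ k_n (V_GS − V_th)² = (V_DD − V_GS)/R.
Let x = V_GS − 1.1. Then 13.9 x² + x − 12.7 = 0, giving x = 0.922 V (positive root), so V_GS = 2.02 V.
I_D = (V_DD − V_GS)/R = (13.8 − 2.02) / 8.72 = 1.35 mA.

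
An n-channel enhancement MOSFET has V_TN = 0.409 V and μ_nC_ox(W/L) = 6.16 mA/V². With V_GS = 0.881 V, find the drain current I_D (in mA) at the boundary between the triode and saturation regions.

I_D = 0.686 mA

At the boundary V_DS = V_ov = V_GS − V_TN = 0.881 − 0.409 = 0.472 V.
I_D = ½ k_n V_ov² = 0.5 × 6.16 × 0.472² = 0.686 mA.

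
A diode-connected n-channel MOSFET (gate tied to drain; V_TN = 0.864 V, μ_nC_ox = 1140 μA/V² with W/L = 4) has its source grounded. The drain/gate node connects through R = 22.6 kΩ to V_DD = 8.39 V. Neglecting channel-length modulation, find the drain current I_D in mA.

I_D = 0.317 mA

With gate tied to drain, V_GS = V_DS ≥ V_GS − V_TN, so the device is in saturation.
k_n = μ_nC_ox · (W/L) = 4.56 mA/V².
KCL at the drain: ½ k_n (V_GS − V_TN)² = (V_DD − V_GS)/R.
Let x = V_GS − 0.864. Then 51.5 x² + x − 7.526 = 0, giving x = 0.373 V (positive root), so V_GS = 1.24 V.
I_D = (V_DD − V_GS)/R = (8.39 − 1.24) / 22.6 = 0.317 mA.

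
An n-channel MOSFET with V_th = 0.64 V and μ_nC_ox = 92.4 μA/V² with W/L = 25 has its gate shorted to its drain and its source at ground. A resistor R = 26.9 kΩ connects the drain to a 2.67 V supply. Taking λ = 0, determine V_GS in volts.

With gate tied to drain, V_GS = V_DS ≥ V_GS − V_th, so the device is in saturation.
k_n = μ_nC_ox · (W/L) = 2.31 mA/V².
KCL at the drain: ½ k_n (V_GS − V_th)² = (V_DD − V_GS)/R.
Let x = V_GS − 0.64. Then 31.1 x² + x − 2.03 = 0, giving x = 0.24 V (positive root), so V_GS = 0.88 V.
I_D = (V_DD − V_GS)/R = (2.67 − 0.88) / 26.9 = 0.0665 mA.

V_GS = 0.880 V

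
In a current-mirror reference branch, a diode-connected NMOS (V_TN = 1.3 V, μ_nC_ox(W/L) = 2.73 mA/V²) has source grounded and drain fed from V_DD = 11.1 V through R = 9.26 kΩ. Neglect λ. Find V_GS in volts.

With gate tied to drain, V_GS = V_DS ≥ V_GS − V_TN, so the device is in saturation.
KCL at the drain: ½ k_n (V_GS − V_TN)² = (V_DD − V_GS)/R.
Let x = V_GS − 1.3. Then 12.6 x² + x − 9.8 = 0, giving x = 0.842 V (positive root), so V_GS = 2.14 V.
I_D = (V_DD − V_GS)/R = (11.1 − 2.14) / 9.26 = 0.967 mA.

V_GS = 2.14 V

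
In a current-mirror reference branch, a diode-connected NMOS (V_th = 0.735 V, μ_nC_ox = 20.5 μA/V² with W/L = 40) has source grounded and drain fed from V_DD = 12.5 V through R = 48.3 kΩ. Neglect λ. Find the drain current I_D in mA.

I_D = 0.228 mA

With gate tied to drain, V_GS = V_DS ≥ V_GS − V_th, so the device is in saturation.
k_n = μ_nC_ox · (W/L) = 0.82 mA/V².
KCL at the drain: ½ k_n (V_GS − V_th)² = (V_DD − V_GS)/R.
Let x = V_GS − 0.735. Then 19.8 x² + x − 11.77 = 0, giving x = 0.746 V (positive root), so V_GS = 1.48 V.
I_D = (V_DD − V_GS)/R = (12.5 − 1.48) / 48.3 = 0.228 mA.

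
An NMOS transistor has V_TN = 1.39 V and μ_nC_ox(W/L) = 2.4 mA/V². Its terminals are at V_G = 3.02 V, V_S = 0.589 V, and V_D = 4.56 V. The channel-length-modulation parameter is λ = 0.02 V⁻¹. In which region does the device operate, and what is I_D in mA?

Saturation; I_D = 1.40 mA

V_GS = V_G − V_S = 3.02 − 0.589 = 2.43 V; V_DS = V_D − V_S = 4.56 − 0.589 = 3.97 V.
V_ov = V_GS − V_TN = 2.43 − 1.39 = 1.04 V.
Since V_DS = 3.97 V ≥ V_ov = 1.04 V, the device is in saturation.
I_D = ½ k_n V_ov² (1 + λ V_DS) = 0.5 × 2.4 × 1.04² × (1 + 0.02 × 3.97) = 1.4 mA.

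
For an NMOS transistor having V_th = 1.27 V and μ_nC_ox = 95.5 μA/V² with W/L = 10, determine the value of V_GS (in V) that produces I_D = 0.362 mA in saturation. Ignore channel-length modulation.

k_n = μ_nC_ox · (W/L) = 0.955 mA/V².
In saturation I_D = ½ k_n (V_GS − V_th)², so V_GS − V_th = √(2 I_D / k_n) = √(2 × 0.362 / 0.955) = 0.871 V.
V_GS = 1.27 + 0.871 = 2.14 V.

V_GS = 2.14 V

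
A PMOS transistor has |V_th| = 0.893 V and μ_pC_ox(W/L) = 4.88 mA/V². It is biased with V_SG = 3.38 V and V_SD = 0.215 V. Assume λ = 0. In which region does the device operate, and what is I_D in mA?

Triode; I_D = 2.50 mA

V_ov = V_SG − |V_th| = 3.38 − 0.893 = 2.49 V.
Since V_SD = 0.215 V < V_ov = 2.49 V, the device is in the triode region.
I_D = k_p [V_ov · V_SD − ½ V_SD²] = 4.88 × [2.49 × 0.215 − 0.5 × 0.215²] = 2.5 mA.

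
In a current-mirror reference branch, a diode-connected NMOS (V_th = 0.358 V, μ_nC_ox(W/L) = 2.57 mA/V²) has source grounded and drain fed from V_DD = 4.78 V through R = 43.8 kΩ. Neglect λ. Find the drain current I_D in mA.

With gate tied to drain, V_GS = V_DS ≥ V_GS − V_th, so the device is in saturation.
KCL at the drain: ½ k_n (V_GS − V_th)² = (V_DD − V_GS)/R.
Let x = V_GS − 0.358. Then 56.3 x² + x − 4.422 = 0, giving x = 0.272 V (positive root), so V_GS = 0.63 V.
I_D = (V_DD − V_GS)/R = (4.78 − 0.63) / 43.8 = 0.0948 mA.

I_D = 0.0948 mA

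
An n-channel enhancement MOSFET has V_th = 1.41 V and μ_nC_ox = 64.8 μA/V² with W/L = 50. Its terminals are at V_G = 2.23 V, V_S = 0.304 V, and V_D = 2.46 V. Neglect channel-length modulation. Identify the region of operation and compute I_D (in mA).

Saturation; I_D = 0.431 mA

V_GS = V_G − V_S = 2.23 − 0.304 = 1.93 V; V_DS = V_D − V_S = 2.46 − 0.304 = 2.16 V.
k_n = μ_nC_ox · (W/L) = 3.24 mA/V².
V_ov = V_GS − V_th = 1.93 − 1.41 = 0.516 V.
Since V_DS = 2.16 V ≥ V_ov = 0.516 V, the device is in saturation.
I_D = ½ k_n V_ov² = 0.5 × 3.24 × 0.516² = 0.431 mA.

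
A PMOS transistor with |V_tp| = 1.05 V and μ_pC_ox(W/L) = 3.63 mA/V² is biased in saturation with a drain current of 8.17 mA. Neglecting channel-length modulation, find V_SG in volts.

V_SG = 3.17 V

In saturation I_D = ½ k_p (V_SG − |V_tp|)², so V_SG − |V_tp| = √(2 I_D / k_p) = √(2 × 8.17 / 3.63) = 2.12 V.
V_SG = 1.05 + 2.12 = 3.17 V.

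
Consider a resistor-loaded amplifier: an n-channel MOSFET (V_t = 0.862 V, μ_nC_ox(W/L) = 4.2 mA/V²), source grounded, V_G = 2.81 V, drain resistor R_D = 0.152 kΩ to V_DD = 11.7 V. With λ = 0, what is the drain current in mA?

V_GS = V_G = 2.81 V, so V_ov = 2.81 − 0.862 = 1.95 V.
Assume saturation: I_D = ½ k_n V_ov² = 0.5 × 4.2 × 1.95² = 7.97 mA, giving V_DS = V_DD − I_D R_D = 11.7 − 7.97 × 0.152 = 10.5 V.
V_DS = 10.5 V ≥ V_ov = 1.95 V, confirming saturation.

I_D = 7.97 mA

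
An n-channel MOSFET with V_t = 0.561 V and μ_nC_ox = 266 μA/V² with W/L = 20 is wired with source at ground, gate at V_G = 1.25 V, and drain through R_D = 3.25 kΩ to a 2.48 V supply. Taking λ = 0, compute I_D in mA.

V_GS = V_G = 1.25 V, so V_ov = 1.25 − 0.561 = 0.689 V.
k_n = μ_nC_ox · (W/L) = 5.32 mA/V².
Assume saturation: I_D = ½ k_n V_ov² = 0.5 × 5.32 × 0.689² = 1.26 mA, giving V_DS = V_DD − I_D R_D = 2.48 − 1.26 × 3.25 = -1.62 V.
But -1.62 V < V_ov = 0.689 V, so the device is actually in triode.
In triode I_D = k_n[V_ov V_DS − ½ V_DS²] and I_D = (V_DD − V_DS)/R_D. Equating: 8.64 V_DS² − 12.91 V_DS + 2.48 = 0, giving V_DS = 0.226 V (the root below V_ov).
I_D = (2.48 − 0.226) / 3.25 = 0.693 mA.

I_D = 0.693 mA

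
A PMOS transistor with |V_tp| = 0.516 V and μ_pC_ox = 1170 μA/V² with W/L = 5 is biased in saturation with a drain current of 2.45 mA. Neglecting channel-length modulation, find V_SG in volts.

V_SG = 1.43 V

k_p = μ_pC_ox · (W/L) = 5.85 mA/V².
In saturation I_D = ½ k_p (V_SG − |V_tp|)², so V_SG − |V_tp| = √(2 I_D / k_p) = √(2 × 2.45 / 5.85) = 0.915 V.
V_SG = 0.516 + 0.915 = 1.43 V.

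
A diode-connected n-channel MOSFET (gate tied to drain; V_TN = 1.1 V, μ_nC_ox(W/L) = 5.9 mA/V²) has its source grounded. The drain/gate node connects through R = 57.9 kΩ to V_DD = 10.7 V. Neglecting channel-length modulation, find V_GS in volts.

With gate tied to drain, V_GS = V_DS ≥ V_GS − V_TN, so the device is in saturation.
KCL at the drain: ½ k_n (V_GS − V_TN)² = (V_DD − V_GS)/R.
Let x = V_GS − 1.1. Then 171 x² + x − 9.6 = 0, giving x = 0.234 V (positive root), so V_GS = 1.33 V.
I_D = (V_DD − V_GS)/R = (10.7 − 1.33) / 57.9 = 0.162 mA.

V_GS = 1.33 V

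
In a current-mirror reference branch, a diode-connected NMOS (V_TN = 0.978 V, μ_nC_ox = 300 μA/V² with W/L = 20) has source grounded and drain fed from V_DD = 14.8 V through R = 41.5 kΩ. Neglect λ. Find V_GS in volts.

With gate tied to drain, V_GS = V_DS ≥ V_GS − V_TN, so the device is in saturation.
k_n = μ_nC_ox · (W/L) = 6 mA/V².
KCL at the drain: ½ k_n (V_GS − V_TN)² = (V_DD − V_GS)/R.
Let x = V_GS − 0.978. Then 124 x² + x − 13.82 = 0, giving x = 0.329 V (positive root), so V_GS = 1.31 V.
I_D = (V_DD − V_GS)/R = (14.8 − 1.31) / 41.5 = 0.325 mA.

V_GS = 1.31 V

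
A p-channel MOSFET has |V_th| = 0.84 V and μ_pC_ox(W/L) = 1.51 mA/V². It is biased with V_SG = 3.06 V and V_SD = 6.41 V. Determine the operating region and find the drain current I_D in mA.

Saturation; I_D = 3.72 mA

V_ov = V_SG − |V_th| = 3.06 − 0.84 = 2.22 V.
Since V_SD = 6.41 V ≥ V_ov = 2.22 V, the device is in saturation.
I_D = ½ k_p V_ov² = 0.5 × 1.51 × 2.22² = 3.72 mA.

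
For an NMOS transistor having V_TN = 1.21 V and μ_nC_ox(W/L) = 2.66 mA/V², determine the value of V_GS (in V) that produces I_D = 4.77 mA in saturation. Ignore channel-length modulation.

V_GS = 3.10 V

In saturation I_D = ½ k_n (V_GS − V_TN)², so V_GS − V_TN = √(2 I_D / k_n) = √(2 × 4.77 / 2.66) = 1.89 V.
V_GS = 1.21 + 1.89 = 3.1 V.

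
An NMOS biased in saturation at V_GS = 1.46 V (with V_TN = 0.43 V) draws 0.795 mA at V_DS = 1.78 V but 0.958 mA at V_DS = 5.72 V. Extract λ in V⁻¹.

With V_GS fixed, I_D ∝ (1 + λ V_DS) in saturation, so I_D2/I_D1 = (1 + λ V_DS2)/(1 + λ V_DS1).
0.958/0.795 = 1.205 = (1 + 5.72 λ)/(1 + 1.78 λ).
Solving: λ (I_D1 V_DS2 − I_D2 V_DS1) = I_D2 − I_D1, so λ = (0.958 − 0.795) / (0.795 × 5.72 − 0.958 × 1.78) = 0.163 / 2.84 = 0.0574 V⁻¹.

λ = 0.0574 V⁻¹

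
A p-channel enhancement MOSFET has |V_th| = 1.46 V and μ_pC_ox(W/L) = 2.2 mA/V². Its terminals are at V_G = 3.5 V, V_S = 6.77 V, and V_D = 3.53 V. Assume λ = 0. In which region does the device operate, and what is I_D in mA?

Saturation; I_D = 3.60 mA

V_SG = V_S − V_G = 6.77 − 3.5 = 3.27 V; V_SD = V_S − V_D = 6.77 − 3.53 = 3.24 V.
V_ov = V_SG − |V_th| = 3.27 − 1.46 = 1.81 V.
Since V_SD = 3.24 V ≥ V_ov = 1.81 V, the device is in saturation.
I_D = ½ k_p V_ov² = 0.5 × 2.2 × 1.81² = 3.6 mA.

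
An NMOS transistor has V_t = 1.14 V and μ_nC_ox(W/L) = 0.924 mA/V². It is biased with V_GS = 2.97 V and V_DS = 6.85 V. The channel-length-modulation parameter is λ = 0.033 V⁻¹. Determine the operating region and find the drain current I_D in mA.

Saturation; I_D = 1.90 mA

V_ov = V_GS − V_t = 2.97 − 1.14 = 1.83 V.
Since V_DS = 6.85 V ≥ V_ov = 1.83 V, the device is in saturation.
I_D = ½ k_n V_ov² (1 + λ V_DS) = 0.5 × 0.924 × 1.83² × (1 + 0.033 × 6.85) = 1.9 mA.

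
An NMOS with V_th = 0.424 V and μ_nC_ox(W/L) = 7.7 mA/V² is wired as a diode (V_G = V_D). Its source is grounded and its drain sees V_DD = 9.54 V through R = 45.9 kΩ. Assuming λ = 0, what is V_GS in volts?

With gate tied to drain, V_GS = V_DS ≥ V_GS − V_th, so the device is in saturation.
KCL at the drain: ½ k_n (V_GS − V_th)² = (V_DD − V_GS)/R.
Let x = V_GS − 0.424. Then 177 x² + x − 9.116 = 0, giving x = 0.224 V (positive root), so V_GS = 0.648 V.
I_D = (V_DD − V_GS)/R = (9.54 − 0.648) / 45.9 = 0.194 mA.

V_GS = 0.648 V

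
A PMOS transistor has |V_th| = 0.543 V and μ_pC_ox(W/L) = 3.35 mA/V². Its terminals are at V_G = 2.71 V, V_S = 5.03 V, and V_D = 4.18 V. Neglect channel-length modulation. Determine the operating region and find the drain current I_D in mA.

V_SG = V_S − V_G = 5.03 − 2.71 = 2.32 V; V_SD = V_S − V_D = 5.03 − 4.18 = 0.85 V.
V_ov = V_SG − |V_th| = 2.32 − 0.543 = 1.78 V.
Since V_SD = 0.85 V < V_ov = 1.78 V, the device is in the triode region.
I_D = k_p [V_ov · V_SD − ½ V_SD²] = 3.35 × [1.78 × 0.85 − 0.5 × 0.85²] = 3.85 mA.

Triode; I_D = 3.85 mA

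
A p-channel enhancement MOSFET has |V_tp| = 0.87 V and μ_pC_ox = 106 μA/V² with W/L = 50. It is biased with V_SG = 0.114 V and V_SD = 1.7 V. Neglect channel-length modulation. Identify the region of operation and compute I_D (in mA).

Cutoff; I_D = 0 mA

V_SG = 0.114 V < |V_tp| = 0.87 V, so the transistor is in cutoff.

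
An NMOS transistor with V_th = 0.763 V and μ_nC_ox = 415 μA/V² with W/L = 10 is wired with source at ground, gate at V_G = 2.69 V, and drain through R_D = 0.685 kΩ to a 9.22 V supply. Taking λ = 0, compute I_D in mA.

V_GS = V_G = 2.69 V, so V_ov = 2.69 − 0.763 = 1.93 V.
k_n = μ_nC_ox · (W/L) = 4.15 mA/V².
Assume saturation: I_D = ½ k_n V_ov² = 0.5 × 4.15 × 1.93² = 7.71 mA, giving V_DS = V_DD − I_D R_D = 9.22 − 7.71 × 0.685 = 3.94 V.
V_DS = 3.94 V ≥ V_ov = 1.93 V, confirming saturation.

I_D = 7.71 mA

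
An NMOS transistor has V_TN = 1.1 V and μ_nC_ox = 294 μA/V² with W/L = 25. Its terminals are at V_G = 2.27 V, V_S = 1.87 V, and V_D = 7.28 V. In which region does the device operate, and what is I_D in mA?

Cutoff; I_D = 0 mA

V_GS = V_G − V_S = 2.27 − 1.87 = 0.4 V; V_DS = V_D − V_S = 7.28 − 1.87 = 5.41 V.
V_GS = 0.4 V < V_TN = 1.1 V, so the transistor is in cutoff.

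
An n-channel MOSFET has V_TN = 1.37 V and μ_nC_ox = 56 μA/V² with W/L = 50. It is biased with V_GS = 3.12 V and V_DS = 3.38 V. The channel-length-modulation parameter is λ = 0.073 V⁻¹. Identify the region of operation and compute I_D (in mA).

k_n = μ_nC_ox · (W/L) = 2.8 mA/V².
V_ov = V_GS − V_TN = 3.12 − 1.37 = 1.75 V.
Since V_DS = 3.38 V ≥ V_ov = 1.75 V, the device is in saturation.
I_D = ½ k_n V_ov² (1 + λ V_DS) = 0.5 × 2.8 × 1.75² × (1 + 0.073 × 3.38) = 5.35 mA.

Saturation; I_D = 5.35 mA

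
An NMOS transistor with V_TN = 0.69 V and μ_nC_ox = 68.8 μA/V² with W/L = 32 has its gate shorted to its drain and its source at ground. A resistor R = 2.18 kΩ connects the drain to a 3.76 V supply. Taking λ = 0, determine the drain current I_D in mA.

With gate tied to drain, V_GS = V_DS ≥ V_GS − V_TN, so the device is in saturation.
k_n = μ_nC_ox · (W/L) = 2.202 mA/V².
KCL at the drain: ½ k_n (V_GS − V_TN)² = (V_DD − V_GS)/R.
Let x = V_GS − 0.69. Then 2.4 x² + x − 3.07 = 0, giving x = 0.942 V (positive root), so V_GS = 1.63 V.
I_D = (V_DD − V_GS)/R = (3.76 − 1.63) / 2.18 = 0.976 mA.

I_D = 0.976 mA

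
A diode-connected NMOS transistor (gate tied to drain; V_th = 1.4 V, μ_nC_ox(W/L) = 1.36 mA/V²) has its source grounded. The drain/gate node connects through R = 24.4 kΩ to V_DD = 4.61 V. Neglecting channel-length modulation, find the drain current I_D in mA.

With gate tied to drain, V_GS = V_DS ≥ V_GS − V_th, so the device is in saturation.
KCL at the drain: ½ k_n (V_GS − V_th)² = (V_DD − V_GS)/R.
Let x = V_GS − 1.4. Then 16.6 x² + x − 3.21 = 0, giving x = 0.411 V (positive root), so V_GS = 1.81 V.
I_D = (V_DD − V_GS)/R = (4.61 − 1.81) / 24.4 = 0.115 mA.

I_D = 0.115 mA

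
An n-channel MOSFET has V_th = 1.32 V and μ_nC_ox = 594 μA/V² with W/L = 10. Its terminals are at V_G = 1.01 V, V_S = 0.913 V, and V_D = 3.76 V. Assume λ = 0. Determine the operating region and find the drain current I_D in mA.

Cutoff; I_D = 0 mA

V_GS = V_G − V_S = 1.01 − 0.913 = 0.097 V; V_DS = V_D − V_S = 3.76 − 0.913 = 2.85 V.
V_GS = 0.097 V < V_th = 1.32 V, so the transistor is in cutoff.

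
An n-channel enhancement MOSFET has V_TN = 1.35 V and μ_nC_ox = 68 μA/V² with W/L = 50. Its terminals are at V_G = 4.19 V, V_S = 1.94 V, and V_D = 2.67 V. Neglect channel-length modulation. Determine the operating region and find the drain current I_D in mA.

V_GS = V_G − V_S = 4.19 − 1.94 = 2.25 V; V_DS = V_D − V_S = 2.67 − 1.94 = 0.73 V.
k_n = μ_nC_ox · (W/L) = 3.4 mA/V².
V_ov = V_GS − V_TN = 2.25 − 1.35 = 0.9 V.
Since V_DS = 0.73 V < V_ov = 0.9 V, the device is in the triode region.
I_D = k_n [V_ov · V_DS − ½ V_DS²] = 3.4 × [0.9 × 0.73 − 0.5 × 0.73²] = 1.33 mA.

Triode; I_D = 1.33 mA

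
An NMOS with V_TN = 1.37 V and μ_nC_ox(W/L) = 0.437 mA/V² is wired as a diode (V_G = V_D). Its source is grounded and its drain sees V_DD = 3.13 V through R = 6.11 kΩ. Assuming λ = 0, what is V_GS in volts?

V_GS = 2.20 V

With gate tied to drain, V_GS = V_DS ≥ V_GS − V_TN, so the device is in saturation.
KCL at the drain: ½ k_n (V_GS − V_TN)² = (V_DD − V_GS)/R.
Let x = V_GS − 1.37. Then 1.34 x² + x − 1.76 = 0, giving x = 0.833 V (positive root), so V_GS = 2.2 V.
I_D = (V_DD − V_GS)/R = (3.13 − 2.2) / 6.11 = 0.152 mA.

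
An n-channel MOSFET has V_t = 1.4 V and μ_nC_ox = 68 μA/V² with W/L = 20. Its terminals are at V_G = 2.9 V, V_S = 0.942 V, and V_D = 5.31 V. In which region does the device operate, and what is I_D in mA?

Saturation; I_D = 0.212 mA

V_GS = V_G − V_S = 2.9 − 0.942 = 1.96 V; V_DS = V_D − V_S = 5.31 − 0.942 = 4.37 V.
k_n = μ_nC_ox · (W/L) = 1.36 mA/V².
V_ov = V_GS − V_t = 1.96 − 1.4 = 0.558 V.
Since V_DS = 4.37 V ≥ V_ov = 0.558 V, the device is in saturation.
I_D = ½ k_n V_ov² = 0.5 × 1.36 × 0.558² = 0.212 mA.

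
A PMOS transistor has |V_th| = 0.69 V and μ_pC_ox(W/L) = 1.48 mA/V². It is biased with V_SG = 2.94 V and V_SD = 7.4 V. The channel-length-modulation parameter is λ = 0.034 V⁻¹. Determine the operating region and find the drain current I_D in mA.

V_ov = V_SG − |V_th| = 2.94 − 0.69 = 2.25 V.
Since V_SD = 7.4 V ≥ V_ov = 2.25 V, the device is in saturation.
I_D = ½ k_p V_ov² (1 + λ V_SD) = 0.5 × 1.48 × 2.25² × (1 + 0.034 × 7.4) = 4.69 mA.

Saturation; I_D = 4.69 mA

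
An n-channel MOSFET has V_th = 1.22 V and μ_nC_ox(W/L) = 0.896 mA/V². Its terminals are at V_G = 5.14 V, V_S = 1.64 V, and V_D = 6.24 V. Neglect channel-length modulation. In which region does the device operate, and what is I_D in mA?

Saturation; I_D = 2.33 mA

V_GS = V_G − V_S = 5.14 − 1.64 = 3.5 V; V_DS = V_D − V_S = 6.24 − 1.64 = 4.6 V.
V_ov = V_GS − V_th = 3.5 − 1.22 = 2.28 V.
Since V_DS = 4.6 V ≥ V_ov = 2.28 V, the device is in saturation.
I_D = ½ k_n V_ov² = 0.5 × 0.896 × 2.28² = 2.33 mA.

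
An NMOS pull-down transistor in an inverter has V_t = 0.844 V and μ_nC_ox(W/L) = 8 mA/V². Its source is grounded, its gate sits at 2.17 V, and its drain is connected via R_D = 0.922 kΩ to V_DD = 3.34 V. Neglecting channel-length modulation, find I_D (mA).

V_GS = V_G = 2.17 V, so V_ov = 2.17 − 0.844 = 1.33 V.
Assume saturation: I_D = ½ k_n V_ov² = 0.5 × 8 × 1.33² = 7.03 mA, giving V_DS = V_DD − I_D R_D = 3.34 − 7.03 × 0.922 = -3.14 V.
But -3.14 V < V_ov = 1.33 V, so the device is actually in triode.
In triode I_D = k_n[V_ov V_DS − ½ V_DS²] and I_D = (V_DD − V_DS)/R_D. Equating: 3.69 V_DS² − 10.78 V_DS + 3.34 = 0, giving V_DS = 0.352 V (the root below V_ov).
I_D = (3.34 − 0.352) / 0.922 = 3.24 mA.

I_D = 3.24 mA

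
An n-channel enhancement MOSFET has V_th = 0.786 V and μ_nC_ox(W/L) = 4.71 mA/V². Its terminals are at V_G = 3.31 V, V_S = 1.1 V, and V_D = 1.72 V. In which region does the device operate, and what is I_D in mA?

V_GS = V_G − V_S = 3.31 − 1.1 = 2.21 V; V_DS = V_D − V_S = 1.72 − 1.1 = 0.62 V.
V_ov = V_GS − V_th = 2.21 − 0.786 = 1.42 V.
Since V_DS = 0.62 V < V_ov = 1.42 V, the device is in the triode region.
I_D = k_n [V_ov · V_DS − ½ V_DS²] = 4.71 × [1.42 × 0.62 − 0.5 × 0.62²] = 3.25 mA.

Triode; I_D = 3.25 mA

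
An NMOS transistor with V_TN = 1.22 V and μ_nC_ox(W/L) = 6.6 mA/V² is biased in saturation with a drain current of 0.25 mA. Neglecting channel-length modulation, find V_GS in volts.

In saturation I_D = ½ k_n (V_GS − V_TN)², so V_GS − V_TN = √(2 I_D / k_n) = √(2 × 0.25 / 6.6) = 0.275 V.
V_GS = 1.22 + 0.275 = 1.5 V.

V_GS = 1.50 V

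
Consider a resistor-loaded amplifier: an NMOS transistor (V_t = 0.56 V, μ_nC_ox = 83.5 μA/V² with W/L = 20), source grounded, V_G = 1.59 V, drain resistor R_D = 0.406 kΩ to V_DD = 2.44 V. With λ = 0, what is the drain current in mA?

V_GS = V_G = 1.59 V, so V_ov = 1.59 − 0.56 = 1.03 V.
k_n = μ_nC_ox · (W/L) = 1.67 mA/V².
Assume saturation: I_D = ½ k_n V_ov² = 0.5 × 1.67 × 1.03² = 0.886 mA, giving V_DS = V_DD − I_D R_D = 2.44 − 0.886 × 0.406 = 2.08 V.
V_DS = 2.08 V ≥ V_ov = 1.03 V, confirming saturation.

I_D = 0.886 mA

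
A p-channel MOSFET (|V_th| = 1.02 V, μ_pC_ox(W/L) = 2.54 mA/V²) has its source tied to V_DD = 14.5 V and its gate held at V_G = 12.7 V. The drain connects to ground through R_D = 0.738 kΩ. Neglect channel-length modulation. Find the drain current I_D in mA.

V_SG = V_DD − V_G = 14.5 − 12.7 = 1.8 V, so V_ov = 1.8 − 1.02 = 0.78 V.
Assume saturation: I_D = ½ k_p V_ov² = 0.5 × 2.54 × 0.78² = 0.773 mA, giving V_SD = V_DD − I_D R_D = 14.5 − 0.773 × 0.738 = 13.9 V.
V_SD = 13.9 V ≥ V_ov = 0.78 V, confirming saturation.

I_D = 0.773 mA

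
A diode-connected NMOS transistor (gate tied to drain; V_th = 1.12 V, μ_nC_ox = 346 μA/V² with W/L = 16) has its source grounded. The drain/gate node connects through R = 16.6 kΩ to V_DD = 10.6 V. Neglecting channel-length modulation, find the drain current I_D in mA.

With gate tied to drain, V_GS = V_DS ≥ V_GS − V_th, so the device is in saturation.
k_n = μ_nC_ox · (W/L) = 5.536 mA/V².
KCL at the drain: ½ k_n (V_GS − V_th)² = (V_DD − V_GS)/R.
Let x = V_GS − 1.12. Then 45.9 x² + x − 9.48 = 0, giving x = 0.443 V (positive root), so V_GS = 1.56 V.
I_D = (V_DD − V_GS)/R = (10.6 − 1.56) / 16.6 = 0.544 mA.

I_D = 0.544 mA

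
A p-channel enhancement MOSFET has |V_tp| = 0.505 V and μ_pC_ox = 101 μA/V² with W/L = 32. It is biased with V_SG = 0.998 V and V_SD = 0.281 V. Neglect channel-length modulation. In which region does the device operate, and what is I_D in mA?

Triode; I_D = 0.320 mA

k_p = μ_pC_ox · (W/L) = 3.232 mA/V².
V_ov = V_SG − |V_tp| = 0.998 − 0.505 = 0.493 V.
Since V_SD = 0.281 V < V_ov = 0.493 V, the device is in the triode region.
I_D = k_p [V_ov · V_SD − ½ V_SD²] = 3.232 × [0.493 × 0.281 − 0.5 × 0.281²] = 0.32 mA.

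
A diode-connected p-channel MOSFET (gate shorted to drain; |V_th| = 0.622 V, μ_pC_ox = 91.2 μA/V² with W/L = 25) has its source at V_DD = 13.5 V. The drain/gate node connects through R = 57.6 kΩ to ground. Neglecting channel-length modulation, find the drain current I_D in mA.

With gate tied to drain, V_SG = V_SD ≥ V_SG − |V_th|, so the device is in saturation.
k_p = μ_pC_ox · (W/L) = 2.28 mA/V².
KCL at the drain: ½ k_p (V_SG − |V_th|)² = (V_DD − V_SG)/R.
Let x = V_SG − 0.622. Then 65.7 x² + x − 12.88 = 0, giving x = 0.435 V (positive root), so V_SG = 1.06 V.
I_D = (V_DD − V_SG)/R = (13.5 − 1.06) / 57.6 = 0.216 mA.

I_D = 0.216 mA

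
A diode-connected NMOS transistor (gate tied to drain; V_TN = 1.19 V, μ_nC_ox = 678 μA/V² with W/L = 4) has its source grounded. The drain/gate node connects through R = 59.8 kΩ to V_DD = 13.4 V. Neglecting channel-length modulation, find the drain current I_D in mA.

With gate tied to drain, V_GS = V_DS ≥ V_GS − V_TN, so the device is in saturation.
k_n = μ_nC_ox · (W/L) = 2.712 mA/V².
KCL at the drain: ½ k_n (V_GS − V_TN)² = (V_DD − V_GS)/R.
Let x = V_GS − 1.19. Then 81.1 x² + x − 12.21 = 0, giving x = 0.382 V (positive root), so V_GS = 1.57 V.
I_D = (V_DD − V_GS)/R = (13.4 − 1.57) / 59.8 = 0.198 mA.

I_D = 0.198 mA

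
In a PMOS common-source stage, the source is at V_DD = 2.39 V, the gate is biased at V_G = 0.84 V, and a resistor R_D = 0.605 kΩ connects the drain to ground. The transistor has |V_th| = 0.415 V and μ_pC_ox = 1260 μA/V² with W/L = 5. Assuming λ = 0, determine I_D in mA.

I_D = 3.02 mA

V_SG = V_DD − V_G = 2.39 − 0.84 = 1.55 V, so V_ov = 1.55 − 0.415 = 1.14 V.
k_p = μ_pC_ox · (W/L) = 6.3 mA/V².
Assume saturation: I_D = ½ k_p V_ov² = 0.5 × 6.3 × 1.14² = 4.06 mA, giving V_SD = V_DD − I_D R_D = 2.39 − 4.06 × 0.605 = -0.065 V.
But -0.065 V < V_ov = 1.14 V, so the device is actually in triode.
In triode I_D = k_p[V_ov V_SD − ½ V_SD²] and I_D = (V_DD − V_SD)/R_D. Equating: 1.91 V_SD² − 5.326 V_SD + 2.39 = 0, giving V_SD = 0.562 V (the root below V_ov).
I_D = (2.39 − 0.562) / 0.605 = 3.02 mA.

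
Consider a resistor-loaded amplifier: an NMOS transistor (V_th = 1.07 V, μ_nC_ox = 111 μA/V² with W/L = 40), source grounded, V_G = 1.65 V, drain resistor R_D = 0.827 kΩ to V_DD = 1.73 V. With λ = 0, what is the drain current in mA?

V_GS = V_G = 1.65 V, so V_ov = 1.65 − 1.07 = 0.58 V.
k_n = μ_nC_ox · (W/L) = 4.44 mA/V².
Assume saturation: I_D = ½ k_n V_ov² = 0.5 × 4.44 × 0.58² = 0.747 mA, giving V_DS = V_DD − I_D R_D = 1.73 − 0.747 × 0.827 = 1.11 V.
V_DS = 1.11 V ≥ V_ov = 0.58 V, confirming saturation.

I_D = 0.747 mA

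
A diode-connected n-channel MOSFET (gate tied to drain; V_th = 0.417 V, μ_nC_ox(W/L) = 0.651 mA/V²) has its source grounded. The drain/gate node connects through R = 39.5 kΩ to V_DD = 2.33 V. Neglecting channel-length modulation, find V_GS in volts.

With gate tied to drain, V_GS = V_DS ≥ V_GS − V_th, so the device is in saturation.
KCL at the drain: ½ k_n (V_GS − V_th)² = (V_DD − V_GS)/R.
Let x = V_GS − 0.417. Then 12.9 x² + x − 1.913 = 0, giving x = 0.349 V (positive root), so V_GS = 0.766 V.
I_D = (V_DD − V_GS)/R = (2.33 − 0.766) / 39.5 = 0.0396 mA.

V_GS = 0.766 V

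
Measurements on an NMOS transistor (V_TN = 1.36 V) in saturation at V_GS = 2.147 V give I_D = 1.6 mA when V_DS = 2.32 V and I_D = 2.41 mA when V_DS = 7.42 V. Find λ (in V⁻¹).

With V_GS fixed, I_D ∝ (1 + λ V_DS) in saturation, so I_D2/I_D1 = (1 + λ V_DS2)/(1 + λ V_DS1).
2.41/1.6 = 1.506 = (1 + 7.42 λ)/(1 + 2.32 λ).
Solving: λ (I_D1 V_DS2 − I_D2 V_DS1) = I_D2 − I_D1, so λ = (2.41 − 1.6) / (1.6 × 7.42 − 2.41 × 2.32) = 0.81 / 6.28 = 0.129 V⁻¹.

λ = 0.129 V⁻¹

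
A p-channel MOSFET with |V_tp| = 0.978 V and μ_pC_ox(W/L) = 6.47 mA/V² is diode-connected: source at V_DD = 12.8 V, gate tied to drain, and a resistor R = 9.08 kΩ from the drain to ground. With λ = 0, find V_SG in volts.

With gate tied to drain, V_SG = V_SD ≥ V_SG − |V_tp|, so the device is in saturation.
KCL at the drain: ½ k_p (V_SG − |V_tp|)² = (V_DD − V_SG)/R.
Let x = V_SG − 0.978. Then 29.4 x² + x − 11.82 = 0, giving x = 0.618 V (positive root), so V_SG = 1.6 V.
I_D = (V_DD − V_SG)/R = (12.8 − 1.6) / 9.08 = 1.23 mA.

V_SG = 1.60 V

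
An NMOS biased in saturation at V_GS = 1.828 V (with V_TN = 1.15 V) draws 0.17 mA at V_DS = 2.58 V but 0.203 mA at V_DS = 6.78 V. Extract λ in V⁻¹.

λ = 0.0525 V⁻¹

With V_GS fixed, I_D ∝ (1 + λ V_DS) in saturation, so I_D2/I_D1 = (1 + λ V_DS2)/(1 + λ V_DS1).
0.203/0.17 = 1.194 = (1 + 6.78 λ)/(1 + 2.58 λ).
Solving: λ (I_D1 V_DS2 − I_D2 V_DS1) = I_D2 − I_D1, so λ = (0.203 − 0.17) / (0.17 × 6.78 − 0.203 × 2.58) = 0.033 / 0.629 = 0.0525 V⁻¹.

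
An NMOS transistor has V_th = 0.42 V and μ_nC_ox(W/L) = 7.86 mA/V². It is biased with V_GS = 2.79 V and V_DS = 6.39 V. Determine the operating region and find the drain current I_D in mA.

Saturation; I_D = 22.1 mA

V_ov = V_GS − V_th = 2.79 − 0.42 = 2.37 V.
Since V_DS = 6.39 V ≥ V_ov = 2.37 V, the device is in saturation.
I_D = ½ k_n V_ov² = 0.5 × 7.86 × 2.37² = 22.1 mA.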